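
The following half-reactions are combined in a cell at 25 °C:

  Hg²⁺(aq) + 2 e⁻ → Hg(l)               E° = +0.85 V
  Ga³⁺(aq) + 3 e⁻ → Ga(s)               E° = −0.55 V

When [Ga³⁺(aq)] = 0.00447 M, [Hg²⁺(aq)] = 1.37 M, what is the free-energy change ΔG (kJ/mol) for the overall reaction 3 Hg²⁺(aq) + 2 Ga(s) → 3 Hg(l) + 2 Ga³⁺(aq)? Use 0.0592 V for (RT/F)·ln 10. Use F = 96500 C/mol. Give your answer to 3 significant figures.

−840 kJ/mol

The standard cell potential is +0.85 − (−0.55) = +1.40 V, with n = 6 electrons in the balanced equation.
Here Q = [Ga³⁺(aq)]^2 / [Hg²⁺(aq)]^3 = 7.77×10^−6 (log Q = −5.110), giving E = +1.40 − (0.0592/6)·(−5.110) = +1.4504 V.
Finally ΔG = −nFE = −(6)(96500 C/mol)(+1.4504 V) = −840 kJ/mol.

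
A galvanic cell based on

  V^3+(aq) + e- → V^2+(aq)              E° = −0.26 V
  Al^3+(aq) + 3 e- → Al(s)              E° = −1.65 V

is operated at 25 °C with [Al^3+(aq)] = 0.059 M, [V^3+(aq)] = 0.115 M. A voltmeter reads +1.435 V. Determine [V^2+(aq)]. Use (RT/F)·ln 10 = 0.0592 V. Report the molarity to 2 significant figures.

V³⁺/V²⁺ is the cathode (higher E°); E°cell = −0.26 − (−1.65) = +1.39 V with n = 3.
Rearranging E = E° − (0.0592/n)·log Q gives log Q = 3(+1.39 − (+1.435))/0.0592 = −2.280.
For 3 V^3+(aq) + Al(s) → 3 V^2+(aq) + Al^3+(aq), the reaction quotient is Q = ([V^2+(aq)]^3·[Al^3+(aq)]) / [V^3+(aq)]^3.
Substituting the known concentrations and solving, log [V^2+(aq)] = −1.290 and [V^2+(aq)] = 0.051 M.

0.051 M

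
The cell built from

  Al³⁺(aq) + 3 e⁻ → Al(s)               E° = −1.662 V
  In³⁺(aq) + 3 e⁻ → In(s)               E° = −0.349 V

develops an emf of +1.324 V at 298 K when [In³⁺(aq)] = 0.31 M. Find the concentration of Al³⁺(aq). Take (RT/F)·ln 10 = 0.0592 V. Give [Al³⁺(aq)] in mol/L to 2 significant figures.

0.086 M

In³⁺/In is the cathode (higher E°); E°cell = −0.349 − (−1.662) = +1.313 V with n = 3.
From the Nernst equation, log Q = n(E° − E)/0.0592 = 3·(+1.313 − (+1.324))/0.0592 = −0.557.
For In³⁺(aq) + Al(s) → In(s) + Al³⁺(aq), the reaction quotient is Q = [Al³⁺(aq)] / [In³⁺(aq)].
Substituting the known concentrations and solving, log [Al³⁺(aq)] = −1.066 and [Al³⁺(aq)] = 0.086 M.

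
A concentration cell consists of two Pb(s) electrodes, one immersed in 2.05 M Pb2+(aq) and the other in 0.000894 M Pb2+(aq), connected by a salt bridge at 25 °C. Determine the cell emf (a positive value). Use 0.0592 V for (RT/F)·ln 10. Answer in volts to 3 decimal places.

0.099 V

For a concentration cell E°cell = 0, since both electrodes use the same couple.
The compartment with the higher Pb2+(aq) concentration (2.05 M) acts as the cathode; ions are reduced there and produced at the dilute (0.000894 M) anode.
With n = 2, Ecell = −(0.0592/2)·log([dilute]/[conc]) = −(0.0592/2)·log(0.000894/2.05) = +0.099 V.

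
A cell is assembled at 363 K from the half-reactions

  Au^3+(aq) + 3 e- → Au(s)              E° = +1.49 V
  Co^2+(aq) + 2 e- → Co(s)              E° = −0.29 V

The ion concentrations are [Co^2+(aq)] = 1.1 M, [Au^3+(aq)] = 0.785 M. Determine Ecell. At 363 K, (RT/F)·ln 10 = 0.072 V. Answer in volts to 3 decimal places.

Since E°(Au³⁺/Au) > E°(Co²⁺/Co), Au³⁺/Au serves as the cathode.
E°cell = E°cat − E°an = +1.49 − (−0.29) = +1.78 V; n = 6.
For the overall reaction 2 Au^3+(aq) + 3 Co(s) → 2 Au(s) + 3 Co^2+(aq), Q = [Co^2+(aq)]^3 / [Au^3+(aq)]^2 = 2.16, giving log Q = 0.334.
E = E° − (0.072/n)·log Q = +1.78 − (0.072/6)(0.334) = +1.776 V.

+1.776 V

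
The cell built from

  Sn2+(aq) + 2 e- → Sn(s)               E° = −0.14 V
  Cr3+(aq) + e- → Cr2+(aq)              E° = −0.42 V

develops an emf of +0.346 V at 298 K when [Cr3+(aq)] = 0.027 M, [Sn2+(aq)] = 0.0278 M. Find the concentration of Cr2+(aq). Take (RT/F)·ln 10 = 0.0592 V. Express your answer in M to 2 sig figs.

Sn²⁺/Sn is the cathode (higher E°); E°cell = −0.14 − (−0.42) = +0.28 V with n = 2.
From the Nernst equation, log Q = n(E° − E)/0.0592 = 2·(+0.28 − (+0.346))/0.0592 = −2.230.
The balanced reaction is Sn2+(aq) + 2 Cr2+(aq) → Sn(s) + 2 Cr3+(aq), so Q = [Cr3+(aq)]^2 / ([Sn2+(aq)]·[Cr2+(aq)]^2).
Isolating [Cr2+(aq)] in Q = 10^{−2.230} yields log [Cr2+(aq)] = 0.324, i.e. 2.1 M.

2.1 M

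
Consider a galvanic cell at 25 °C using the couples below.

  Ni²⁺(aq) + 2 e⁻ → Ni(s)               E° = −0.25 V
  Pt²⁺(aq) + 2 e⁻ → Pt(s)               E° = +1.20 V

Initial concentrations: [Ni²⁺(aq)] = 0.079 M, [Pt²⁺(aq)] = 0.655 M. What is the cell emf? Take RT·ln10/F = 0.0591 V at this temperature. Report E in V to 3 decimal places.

Pt²⁺/Pt is reduced (cathode, E° = +1.20 V) and Ni²⁺/Ni is oxidized (anode).
E°cell = E°cat − E°an = +1.20 − (−0.25) = +1.45 V; n = 2.
The balanced reaction is Pt²⁺(aq) + Ni(s) → Pt(s) + Ni²⁺(aq), so Q = [Ni²⁺(aq)] / [Pt²⁺(aq)] = 0.121 and log Q = −0.919.
By the Nernst equation, E = +1.45 − (0.0591/2)·(−0.919) = +1.477 V.

+1.477 V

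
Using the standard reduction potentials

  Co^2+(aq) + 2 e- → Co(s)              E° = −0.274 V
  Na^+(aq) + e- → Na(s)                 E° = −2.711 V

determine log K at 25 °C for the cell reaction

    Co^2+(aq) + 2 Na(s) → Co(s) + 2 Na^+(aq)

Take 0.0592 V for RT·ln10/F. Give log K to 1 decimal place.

log K = 82.3

The Co²⁺/Co couple is reduced (cathode); E°cell = −0.274 − (−2.711) = +2.437 V with n = 2.
At equilibrium E = 0, so log K = nE°cell / 0.0592 = (2)(+2.437) / 0.0592 = 82.3.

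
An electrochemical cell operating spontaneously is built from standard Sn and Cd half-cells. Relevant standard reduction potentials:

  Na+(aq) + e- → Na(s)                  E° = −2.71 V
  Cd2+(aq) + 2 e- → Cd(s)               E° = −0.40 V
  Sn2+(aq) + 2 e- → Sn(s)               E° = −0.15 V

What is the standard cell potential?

The Sn²⁺/Sn couple has the higher E°, so Sn ion is reduced (cathode) and Cd is oxidized (anode).
E°cell = E°(cathode) − E°(anode) = −0.15 − (−0.40) = +0.25 V.

+0.25 V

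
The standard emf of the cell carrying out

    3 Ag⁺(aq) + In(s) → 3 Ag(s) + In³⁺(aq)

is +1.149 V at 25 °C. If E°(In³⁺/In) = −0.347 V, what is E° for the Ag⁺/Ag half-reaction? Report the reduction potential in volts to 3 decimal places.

In the reaction as written the Ag⁺/Ag couple is reduced (cathode) and In³⁺/In is oxidized (anode), so E°cell = E°(Ag⁺/Ag) − E°(In³⁺/In).
E°(Ag⁺/Ag) = E°cell + E°(anode) = +1.149 + (−0.347) = +0.802 V.

+0.802 V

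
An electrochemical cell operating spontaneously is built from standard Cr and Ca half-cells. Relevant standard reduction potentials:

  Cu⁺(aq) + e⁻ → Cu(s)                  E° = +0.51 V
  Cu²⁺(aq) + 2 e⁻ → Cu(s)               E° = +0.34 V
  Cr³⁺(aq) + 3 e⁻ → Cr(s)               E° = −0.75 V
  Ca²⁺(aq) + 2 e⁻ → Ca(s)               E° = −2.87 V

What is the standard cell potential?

+2.12 V

Of the two couples in this cell, the one with the more positive reduction potential is reduced at the cathode: here that is Cr³⁺/Cr (−0.75 V); Ca²⁺/Ca (−2.87 V) is the anode.
E°cell = E°(cathode) − E°(anode) = −0.75 − (−2.87) = +2.12 V.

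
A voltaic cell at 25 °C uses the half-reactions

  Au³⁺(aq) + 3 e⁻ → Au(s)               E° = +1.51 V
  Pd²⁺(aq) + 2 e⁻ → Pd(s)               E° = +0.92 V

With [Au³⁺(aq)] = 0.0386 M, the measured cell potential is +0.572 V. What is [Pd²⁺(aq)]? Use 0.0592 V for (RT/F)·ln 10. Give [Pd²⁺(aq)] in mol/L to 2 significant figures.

With Au³⁺/Au at the cathode and Pd²⁺/Pd at the anode, E°cell = +1.51 − (+0.92) = +0.59 V (n = 6).
From the Nernst equation, log Q = n(E° − E)/0.0592 = 6·(+0.59 − (+0.572))/0.0592 = 1.824.
Balancing electrons gives 2 Au³⁺(aq) + 3 Pd(s) → 2 Au(s) + 3 Pd²⁺(aq); thus Q = [Pd²⁺(aq)]^3 / [Au³⁺(aq)]^2.
Isolating [Pd²⁺(aq)] in Q = 10^{1.824} yields log [Pd²⁺(aq)] = −0.334, i.e. 0.46 M.

0.46 M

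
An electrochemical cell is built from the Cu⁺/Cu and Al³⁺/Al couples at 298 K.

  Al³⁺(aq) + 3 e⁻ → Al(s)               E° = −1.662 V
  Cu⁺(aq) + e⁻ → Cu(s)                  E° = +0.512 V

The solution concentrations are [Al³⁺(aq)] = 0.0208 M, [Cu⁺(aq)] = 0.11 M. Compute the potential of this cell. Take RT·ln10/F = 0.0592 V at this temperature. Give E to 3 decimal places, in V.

The Cu⁺/Cu couple has the more positive E°, so it is the cathode; Al³⁺/Al is the anode.
E°cell = +0.512 − (−1.662) = +2.174 V, with n = 3 electrons transferred.
The balanced reaction is 3 Cu⁺(aq) + Al(s) → 3 Cu(s) + Al³⁺(aq), so Q = [Al³⁺(aq)] / [Cu⁺(aq)]^3 = 15.6 and log Q = 1.194.
Applying E = E° − (RT ln10/nF)·log Q gives +2.174 − (0.0592/3)(1.194) = +2.150 V.

+2.150 V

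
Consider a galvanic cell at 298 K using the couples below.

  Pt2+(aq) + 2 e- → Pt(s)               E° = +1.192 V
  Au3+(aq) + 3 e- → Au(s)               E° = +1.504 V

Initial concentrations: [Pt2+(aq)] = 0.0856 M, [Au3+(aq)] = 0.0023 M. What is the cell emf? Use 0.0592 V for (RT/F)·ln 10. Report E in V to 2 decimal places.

Au³⁺/Au is reduced (cathode, E° = +1.504 V) and Pt²⁺/Pt is oxidized (anode).
E°cell = E°cat − E°an = +1.504 − (+1.192) = +0.312 V; n = 6.
The balanced reaction is 2 Au3+(aq) + 3 Pt(s) → 2 Au(s) + 3 Pt2+(aq), so Q = [Pt2+(aq)]^3 / [Au3+(aq)]^2 = 119 and log Q = 2.074.
Applying E = E° − (RT ln10/nF)·log Q gives +0.312 − (0.0592/6)(2.074) = +0.29 V.

+0.29 V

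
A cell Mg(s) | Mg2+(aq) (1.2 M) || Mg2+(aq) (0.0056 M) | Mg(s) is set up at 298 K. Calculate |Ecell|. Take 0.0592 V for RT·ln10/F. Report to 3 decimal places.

0.069 V

For a concentration cell E°cell = 0, since both electrodes use the same couple.
The compartment with the higher Mg2+(aq) concentration (1.2 M) acts as the cathode; ions are reduced there and produced at the dilute (0.0056 M) anode.
With n = 2, Ecell = −(0.0592/2)·log([dilute]/[conc]) = −(0.0592/2)·log(0.0056/1.2) = +0.069 V.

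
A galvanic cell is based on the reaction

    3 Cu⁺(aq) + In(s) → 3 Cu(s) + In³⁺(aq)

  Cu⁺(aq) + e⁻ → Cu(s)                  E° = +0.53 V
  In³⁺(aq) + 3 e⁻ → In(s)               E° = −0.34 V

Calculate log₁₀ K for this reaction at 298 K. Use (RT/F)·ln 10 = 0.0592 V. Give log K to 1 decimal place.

The Cu⁺/Cu couple is reduced (cathode); E°cell = +0.53 − (−0.34) = +0.87 V with n = 3.
At equilibrium E = 0, so log K = nE°cell / 0.0592 = (3)(+0.87) / 0.0592 = 44.1.

log K = 44.1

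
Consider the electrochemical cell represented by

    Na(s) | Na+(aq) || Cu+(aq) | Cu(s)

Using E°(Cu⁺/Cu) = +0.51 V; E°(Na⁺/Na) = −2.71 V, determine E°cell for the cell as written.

By convention the left-hand electrode in cell notation is the anode (oxidation) and the right-hand electrode is the cathode (reduction).
E°cell = E°(right) − E°(left) = +0.51 − (−2.71) = +3.22 V.

+3.22 V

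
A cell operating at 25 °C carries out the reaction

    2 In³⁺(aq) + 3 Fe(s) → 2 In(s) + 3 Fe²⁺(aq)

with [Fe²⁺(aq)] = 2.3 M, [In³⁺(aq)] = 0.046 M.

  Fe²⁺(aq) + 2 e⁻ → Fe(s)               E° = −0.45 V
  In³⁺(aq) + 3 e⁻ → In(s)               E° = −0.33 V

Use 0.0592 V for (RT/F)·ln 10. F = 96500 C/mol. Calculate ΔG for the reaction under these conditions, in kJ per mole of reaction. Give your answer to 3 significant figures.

With In³⁺/In reduced at the cathode, E°cell = −0.33 − (−0.45) = +0.12 V and n = 6.
The reaction quotient is [Fe²⁺(aq)]^3 / [In³⁺(aq)]^2 = 5.75×10^3; by Nernst, E = +0.12 − (0.0592/6)(3.760) = +0.0829 V.
Finally ΔG = −nFE = −(6)(96500 C/mol)(+0.0829 V) = −48.0 kJ/mol.

−48.0 kJ/mol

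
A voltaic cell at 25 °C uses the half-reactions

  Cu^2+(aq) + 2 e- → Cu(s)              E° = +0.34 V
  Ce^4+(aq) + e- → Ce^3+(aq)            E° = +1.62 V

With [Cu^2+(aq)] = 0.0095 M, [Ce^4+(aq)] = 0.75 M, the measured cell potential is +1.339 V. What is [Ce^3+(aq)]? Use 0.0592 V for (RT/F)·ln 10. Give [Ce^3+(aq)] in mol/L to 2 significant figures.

0.78 M

With Ce⁴⁺/Ce³⁺ at the cathode and Cu²⁺/Cu at the anode, E°cell = +1.62 − (+0.34) = +1.28 V (n = 2).
From the Nernst equation, log Q = n(E° − E)/0.0592 = 2·(+1.28 − (+1.339))/0.0592 = −1.993.
Balancing electrons gives 2 Ce^4+(aq) + Cu(s) → 2 Ce^3+(aq) + Cu^2+(aq); thus Q = ([Ce^3+(aq)]^2·[Cu^2+(aq)]) / [Ce^4+(aq)]^2.
Substituting the known concentrations and solving, log [Ce^3+(aq)] = −0.110 and [Ce^3+(aq)] = 0.78 M.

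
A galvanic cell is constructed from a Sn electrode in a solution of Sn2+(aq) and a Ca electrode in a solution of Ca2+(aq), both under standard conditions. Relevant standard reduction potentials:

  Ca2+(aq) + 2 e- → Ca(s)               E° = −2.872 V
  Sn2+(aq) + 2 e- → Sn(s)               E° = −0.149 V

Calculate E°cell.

The Sn²⁺/Sn couple has the higher E°, so Sn ion is reduced (cathode) and Ca is oxidized (anode).
E°cell = E°(cathode) − E°(anode) = −0.149 − (−2.872) = +2.723 V.

+2.723 V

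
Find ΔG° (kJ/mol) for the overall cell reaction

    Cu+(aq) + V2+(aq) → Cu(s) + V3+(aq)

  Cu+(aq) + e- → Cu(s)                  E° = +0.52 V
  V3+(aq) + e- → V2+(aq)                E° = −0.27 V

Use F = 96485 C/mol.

In the reaction as written Cu+(aq) is reduced, so the Cu⁺/Cu couple is the cathode and V³⁺/V²⁺ is the anode.
E°cell = +0.52 − (−0.27) = +0.79 V; balancing electrons gives n = 1.
ΔG° = −nFE°cell = −(1)(96485)(+0.79) J/mol = −76.2 kJ/mol.

−76.2 kJ/mol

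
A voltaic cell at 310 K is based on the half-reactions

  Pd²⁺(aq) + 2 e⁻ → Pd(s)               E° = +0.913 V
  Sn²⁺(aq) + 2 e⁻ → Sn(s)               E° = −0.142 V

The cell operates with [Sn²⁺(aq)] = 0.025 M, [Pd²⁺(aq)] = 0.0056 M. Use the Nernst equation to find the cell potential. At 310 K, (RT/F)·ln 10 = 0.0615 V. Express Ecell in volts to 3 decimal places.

+1.035 V

The Pd²⁺/Pd couple has the more positive E°, so it is the cathode; Sn²⁺/Sn is the anode.
The standard potential is +0.913 − (−0.142) = +1.055 V and the balanced reaction transfers n = 2 electrons.
The balanced reaction is Pd²⁺(aq) + Sn(s) → Pd(s) + Sn²⁺(aq), so Q = [Sn²⁺(aq)] / [Pd²⁺(aq)] = 4.46 and log Q = 0.650.
E = E° − (0.0615/n)·log Q = +1.055 − (0.0615/2)(0.650) = +1.035 V.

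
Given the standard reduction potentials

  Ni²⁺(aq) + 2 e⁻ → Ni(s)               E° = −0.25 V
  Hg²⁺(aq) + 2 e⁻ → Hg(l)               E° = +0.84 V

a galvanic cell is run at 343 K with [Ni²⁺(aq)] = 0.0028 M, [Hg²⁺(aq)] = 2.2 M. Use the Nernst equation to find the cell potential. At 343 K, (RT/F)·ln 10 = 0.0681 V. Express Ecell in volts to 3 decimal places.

+1.189 V

The Hg²⁺/Hg couple has the more positive E°, so it is the cathode; Ni²⁺/Ni is the anode.
E°cell = E°cat − E°an = +0.84 − (−0.25) = +1.09 V; n = 2.
For the overall reaction Hg²⁺(aq) + Ni(s) → Hg(l) + Ni²⁺(aq), Q = [Ni²⁺(aq)] / [Hg²⁺(aq)] = 0.00127, giving log Q = −2.895.
E = E° − (0.0681/n)·log Q = +1.09 − (0.0681/2)(−2.895) = +1.189 V.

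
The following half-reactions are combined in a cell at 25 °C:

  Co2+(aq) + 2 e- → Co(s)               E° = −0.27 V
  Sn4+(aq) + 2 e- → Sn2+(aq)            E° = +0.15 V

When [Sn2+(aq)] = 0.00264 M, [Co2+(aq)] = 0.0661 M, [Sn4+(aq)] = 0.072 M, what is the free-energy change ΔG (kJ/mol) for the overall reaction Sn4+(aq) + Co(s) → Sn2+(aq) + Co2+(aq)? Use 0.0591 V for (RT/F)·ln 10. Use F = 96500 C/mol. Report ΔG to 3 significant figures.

The standard cell potential is +0.15 − (−0.27) = +0.42 V, with n = 2 electrons in the balanced equation.
Q = ([Sn2+(aq)]·[Co2+(aq)]) / [Sn4+(aq)] = 0.00242, so log Q = −2.616 and E = +0.42 − (0.0591/2)(−2.616) = +0.4973 V.
Then ΔG = −nFE = −2 × 96500 × +0.4973 J/mol = −96.0 kJ/mol.

−96.0 kJ/mol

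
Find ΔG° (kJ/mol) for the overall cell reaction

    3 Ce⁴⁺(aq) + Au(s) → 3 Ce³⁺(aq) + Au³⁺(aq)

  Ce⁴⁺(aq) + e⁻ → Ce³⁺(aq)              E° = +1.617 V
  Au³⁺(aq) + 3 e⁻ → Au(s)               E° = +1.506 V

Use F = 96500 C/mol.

−32.1 kJ/mol

In the reaction as written Ce⁴⁺(aq) is reduced, so the Ce⁴⁺/Ce³⁺ couple is the cathode and Au³⁺/Au is the anode.
E°cell = +1.617 − (+1.506) = +0.111 V; balancing electrons gives n = 3.
ΔG° = −nFE°cell = −(3)(96500)(+0.111) J/mol = −32.1 kJ/mol.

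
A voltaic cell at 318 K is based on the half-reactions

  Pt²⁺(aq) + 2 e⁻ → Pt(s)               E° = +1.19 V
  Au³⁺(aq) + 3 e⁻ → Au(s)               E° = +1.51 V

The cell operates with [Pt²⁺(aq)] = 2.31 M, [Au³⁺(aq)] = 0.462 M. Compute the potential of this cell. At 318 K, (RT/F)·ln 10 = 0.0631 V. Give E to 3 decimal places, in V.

Since E°(Au³⁺/Au) > E°(Pt²⁺/Pt), Au³⁺/Au serves as the cathode.
E°cell = E°cat − E°an = +1.51 − (+1.19) = +0.32 V; n = 6.
Balancing gives 2 Au³⁺(aq) + 3 Pt(s) → 2 Au(s) + 3 Pt²⁺(aq); hence Q = [Pt²⁺(aq)]^3 / [Au³⁺(aq)]^2 = 57.8 (log Q = 1.762).
E = E° − (0.0631/n)·log Q = +0.32 − (0.0631/6)(1.762) = +0.301 V.

+0.301 V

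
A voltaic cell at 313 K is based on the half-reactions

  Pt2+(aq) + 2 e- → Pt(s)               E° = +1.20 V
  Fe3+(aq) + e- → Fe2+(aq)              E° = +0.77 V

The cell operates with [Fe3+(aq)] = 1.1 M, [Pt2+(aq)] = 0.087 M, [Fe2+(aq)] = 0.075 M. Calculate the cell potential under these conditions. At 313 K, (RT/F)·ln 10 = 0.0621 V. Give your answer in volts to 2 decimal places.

The Pt²⁺/Pt couple has the more positive E°, so it is the cathode; Fe³⁺/Fe²⁺ is the anode.
E°cell = E°cat − E°an = +1.20 − (+0.77) = +0.43 V; n = 2.
The balanced reaction is Pt2+(aq) + 2 Fe2+(aq) → Pt(s) + 2 Fe3+(aq), so Q = [Fe3+(aq)]^2 / ([Pt2+(aq)]·[Fe2+(aq)]^2) = 2.47×10^3 and log Q = 3.393.
E = E° − (0.0621/n)·log Q = +0.43 − (0.0621/2)(3.393) = +0.32 V.

+0.32 V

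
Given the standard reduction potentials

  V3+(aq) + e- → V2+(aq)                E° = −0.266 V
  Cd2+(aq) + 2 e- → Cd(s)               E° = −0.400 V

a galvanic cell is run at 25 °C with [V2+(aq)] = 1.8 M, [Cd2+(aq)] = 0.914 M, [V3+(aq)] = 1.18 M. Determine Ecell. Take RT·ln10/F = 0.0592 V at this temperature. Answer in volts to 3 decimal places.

Since E°(V³⁺/V²⁺) > E°(Cd²⁺/Cd), V³⁺/V²⁺ serves as the cathode.
The standard potential is −0.266 − (−0.400) = +0.134 V and the balanced reaction transfers n = 2 electrons.
Balancing gives 2 V3+(aq) + Cd(s) → 2 V2+(aq) + Cd2+(aq); hence Q = ([V2+(aq)]^2·[Cd2+(aq)]) / [V3+(aq)]^2 = 2.13 (log Q = 0.328).
Applying E = E° − (RT ln10/nF)·log Q gives +0.134 − (0.0592/2)(0.328) = +0.124 V.

+0.124 V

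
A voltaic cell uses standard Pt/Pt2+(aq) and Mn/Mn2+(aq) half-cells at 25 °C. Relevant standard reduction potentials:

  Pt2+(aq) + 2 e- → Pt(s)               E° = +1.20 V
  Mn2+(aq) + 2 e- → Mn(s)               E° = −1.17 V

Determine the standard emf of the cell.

+2.37 V

The Pt²⁺/Pt couple has the higher E°, so Pt ion is reduced (cathode) and Mn is oxidized (anode).
E°cell = E°(cathode) − E°(anode) = +1.20 − (−1.17) = +2.37 V.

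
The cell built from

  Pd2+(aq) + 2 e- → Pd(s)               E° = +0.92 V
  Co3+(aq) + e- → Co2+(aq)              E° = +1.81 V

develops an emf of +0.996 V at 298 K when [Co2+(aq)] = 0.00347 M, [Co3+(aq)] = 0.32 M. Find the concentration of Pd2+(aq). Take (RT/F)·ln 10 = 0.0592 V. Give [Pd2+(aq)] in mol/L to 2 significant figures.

2.2 M

Co³⁺/Co²⁺ is the cathode (higher E°); E°cell = +1.81 − (+0.92) = +0.89 V with n = 2.
Since E = E° − (0.0592/n)·log Q, log Q = n(E° − E)/0.0592 = −3.581.
Balancing electrons gives 2 Co3+(aq) + Pd(s) → 2 Co2+(aq) + Pd2+(aq); thus Q = ([Co2+(aq)]^2·[Pd2+(aq)]) / [Co3+(aq)]^2.
Isolating [Pd2+(aq)] in Q = 10^{−3.581} yields log [Pd2+(aq)] = 0.349, i.e. 2.2 M.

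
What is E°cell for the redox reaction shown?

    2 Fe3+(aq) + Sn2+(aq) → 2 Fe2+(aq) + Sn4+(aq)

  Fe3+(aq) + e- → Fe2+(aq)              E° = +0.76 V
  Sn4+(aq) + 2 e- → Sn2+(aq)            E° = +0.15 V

+0.61 V

Fe3+(aq) gains electrons, so the Fe³⁺/Fe²⁺ couple is the cathode; the Sn⁴⁺/Sn²⁺ couple is the anode.
E°cell = E°(cathode) − E°(anode) = +0.76 − (+0.15) = +0.61 V.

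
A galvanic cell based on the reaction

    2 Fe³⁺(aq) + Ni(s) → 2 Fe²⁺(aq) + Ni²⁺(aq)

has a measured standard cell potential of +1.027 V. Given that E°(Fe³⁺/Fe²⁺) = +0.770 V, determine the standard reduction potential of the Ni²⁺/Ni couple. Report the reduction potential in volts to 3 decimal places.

In the reaction as written the Fe³⁺/Fe²⁺ couple is reduced (cathode) and Ni²⁺/Ni is oxidized (anode), so E°cell = E°(Fe³⁺/Fe²⁺) − E°(Ni²⁺/Ni).
E°(Ni²⁺/Ni) = E°(cathode) − E°cell = +0.770 − (+1.027) = −0.257 V.

−0.257 V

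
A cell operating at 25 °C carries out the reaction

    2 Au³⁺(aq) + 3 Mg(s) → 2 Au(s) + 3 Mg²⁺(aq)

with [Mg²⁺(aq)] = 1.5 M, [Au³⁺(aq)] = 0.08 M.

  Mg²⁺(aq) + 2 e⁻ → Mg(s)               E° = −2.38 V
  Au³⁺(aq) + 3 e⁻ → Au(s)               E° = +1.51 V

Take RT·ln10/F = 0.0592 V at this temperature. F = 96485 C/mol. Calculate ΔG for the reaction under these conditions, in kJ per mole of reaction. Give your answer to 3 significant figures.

The standard cell potential is +1.51 − (−2.38) = +3.89 V, with n = 6 electrons in the balanced equation.
Here Q = [Mg²⁺(aq)]^3 / [Au³⁺(aq)]^2 = 527 (log Q = 2.722), giving E = +3.89 − (0.0592/6)·(2.722) = +3.8631 V.
ΔG = −nFE = −(6)(96485)(+3.8631) J/mol = −2240 kJ/mol.

−2240 kJ/mol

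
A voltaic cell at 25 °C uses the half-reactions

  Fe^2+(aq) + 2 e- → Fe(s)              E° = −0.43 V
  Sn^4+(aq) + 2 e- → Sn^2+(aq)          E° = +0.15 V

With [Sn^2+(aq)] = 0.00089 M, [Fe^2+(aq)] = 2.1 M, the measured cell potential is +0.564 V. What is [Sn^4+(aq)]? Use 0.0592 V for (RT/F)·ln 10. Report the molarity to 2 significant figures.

0.00054 M

With Sn⁴⁺/Sn²⁺ at the cathode and Fe²⁺/Fe at the anode, E°cell = +0.15 − (−0.43) = +0.58 V (n = 2).
From the Nernst equation, log Q = n(E° − E)/0.0592 = 2·(+0.58 − (+0.564))/0.0592 = 0.541.
For Sn^4+(aq) + Fe(s) → Sn^2+(aq) + Fe^2+(aq), the reaction quotient is Q = ([Sn^2+(aq)]·[Fe^2+(aq)]) / [Sn^4+(aq)].
Isolating [Sn^4+(aq)] in Q = 10^{0.541} yields log [Sn^4+(aq)] = −3.269, i.e. 0.00054 M.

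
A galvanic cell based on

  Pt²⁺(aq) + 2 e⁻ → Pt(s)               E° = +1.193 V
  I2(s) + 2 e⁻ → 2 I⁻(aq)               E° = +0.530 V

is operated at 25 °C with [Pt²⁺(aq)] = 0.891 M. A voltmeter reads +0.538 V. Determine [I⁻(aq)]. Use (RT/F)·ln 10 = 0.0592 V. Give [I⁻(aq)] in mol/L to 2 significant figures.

Pt²⁺/Pt is the cathode (higher E°); E°cell = +1.193 − (+0.530) = +0.663 V with n = 2.
Since E = E° − (0.0592/n)·log Q, log Q = n(E° − E)/0.0592 = 4.223.
For Pt²⁺(aq) + 2 I⁻(aq) → Pt(s) + I2(s), the reaction quotient is Q = 1 / ([Pt²⁺(aq)]·[I⁻(aq)]^2).
Isolating [I⁻(aq)] in Q = 10^{4.223} yields log [I⁻(aq)] = −2.086, i.e. 0.0082 M.

0.0082 M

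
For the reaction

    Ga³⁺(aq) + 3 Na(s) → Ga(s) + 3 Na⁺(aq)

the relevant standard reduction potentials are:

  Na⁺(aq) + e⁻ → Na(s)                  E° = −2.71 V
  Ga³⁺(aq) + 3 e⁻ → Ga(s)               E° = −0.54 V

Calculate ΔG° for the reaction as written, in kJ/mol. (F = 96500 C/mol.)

In the reaction as written Ga³⁺(aq) is reduced, so the Ga³⁺/Ga couple is the cathode and Na⁺/Na is the anode.
E°cell = −0.54 − (−2.71) = +2.17 V; balancing electrons gives n = 3.
ΔG° = −nFE°cell = −(3)(96500)(+2.17) J/mol = −628 kJ/mol.

−628 kJ/mol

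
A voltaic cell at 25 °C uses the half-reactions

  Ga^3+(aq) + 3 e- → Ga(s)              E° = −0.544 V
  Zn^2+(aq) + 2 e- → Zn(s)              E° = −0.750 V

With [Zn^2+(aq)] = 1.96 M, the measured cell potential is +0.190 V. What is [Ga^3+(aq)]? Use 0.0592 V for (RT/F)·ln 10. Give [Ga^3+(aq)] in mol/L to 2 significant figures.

0.42 M

With Ga³⁺/Ga at the cathode and Zn²⁺/Zn at the anode, E°cell = −0.544 − (−0.750) = +0.206 V (n = 6).
Rearranging E = E° − (0.0592/n)·log Q gives log Q = 6(+0.206 − (+0.190))/0.0592 = 1.622.
For 2 Ga^3+(aq) + 3 Zn(s) → 2 Ga(s) + 3 Zn^2+(aq), the reaction quotient is Q = [Zn^2+(aq)]^3 / [Ga^3+(aq)]^2.
Isolating [Ga^3+(aq)] in Q = 10^{1.622} yields log [Ga^3+(aq)] = −0.373, i.e. 0.42 M.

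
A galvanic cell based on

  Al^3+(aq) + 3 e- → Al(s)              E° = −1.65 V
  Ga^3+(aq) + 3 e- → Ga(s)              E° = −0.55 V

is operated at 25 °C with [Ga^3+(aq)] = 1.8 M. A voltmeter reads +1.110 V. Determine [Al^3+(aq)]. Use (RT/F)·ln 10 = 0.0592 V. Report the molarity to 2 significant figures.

0.56 M

With Ga³⁺/Ga at the cathode and Al³⁺/Al at the anode, E°cell = −0.55 − (−1.65) = +1.10 V (n = 3).
From the Nernst equation, log Q = n(E° − E)/0.0592 = 3·(+1.10 − (+1.110))/0.0592 = −0.507.
The balanced reaction is Ga^3+(aq) + Al(s) → Ga(s) + Al^3+(aq), so Q = [Al^3+(aq)] / [Ga^3+(aq)].
Substituting the known concentrations and solving, log [Al^3+(aq)] = −0.252 and [Al^3+(aq)] = 0.56 M.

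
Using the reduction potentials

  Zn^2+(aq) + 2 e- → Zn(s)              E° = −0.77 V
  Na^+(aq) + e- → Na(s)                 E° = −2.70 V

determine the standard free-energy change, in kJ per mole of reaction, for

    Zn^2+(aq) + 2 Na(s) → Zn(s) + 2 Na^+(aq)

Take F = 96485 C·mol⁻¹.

−372 kJ/mol

In the reaction as written Zn^2+(aq) is reduced, so the Zn²⁺/Zn couple is the cathode and Na⁺/Na is the anode.
E°cell = −0.77 − (−2.70) = +1.93 V; balancing electrons gives n = 2.
ΔG° = −nFE°cell = −(2)(96485)(+1.93) J/mol = −372 kJ/mol.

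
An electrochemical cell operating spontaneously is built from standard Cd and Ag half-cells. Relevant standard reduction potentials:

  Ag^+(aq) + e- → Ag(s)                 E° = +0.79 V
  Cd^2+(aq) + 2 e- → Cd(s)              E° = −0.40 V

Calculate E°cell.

The Ag⁺/Ag couple has the higher E°, so Ag ion is reduced (cathode) and Cd is oxidized (anode).
E°cell = E°(cathode) − E°(anode) = +0.79 − (−0.40) = +1.19 V.

+1.19 V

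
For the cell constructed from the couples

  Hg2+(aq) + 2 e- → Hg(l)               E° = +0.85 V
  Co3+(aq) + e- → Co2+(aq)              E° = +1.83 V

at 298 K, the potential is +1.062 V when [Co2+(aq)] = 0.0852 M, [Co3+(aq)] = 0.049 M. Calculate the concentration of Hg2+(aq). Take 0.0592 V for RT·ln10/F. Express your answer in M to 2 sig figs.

0.00056 M

Co³⁺/Co²⁺ is the cathode (higher E°); E°cell = +1.83 − (+0.85) = +0.98 V with n = 2.
From the Nernst equation, log Q = n(E° − E)/0.0592 = 2·(+0.98 − (+1.062))/0.0592 = −2.770.
The balanced reaction is 2 Co3+(aq) + Hg(l) → 2 Co2+(aq) + Hg2+(aq), so Q = ([Co2+(aq)]^2·[Hg2+(aq)]) / [Co3+(aq)]^2.
Isolating [Hg2+(aq)] in Q = 10^{−2.770} yields log [Hg2+(aq)] = −3.250, i.e. 0.00056 M.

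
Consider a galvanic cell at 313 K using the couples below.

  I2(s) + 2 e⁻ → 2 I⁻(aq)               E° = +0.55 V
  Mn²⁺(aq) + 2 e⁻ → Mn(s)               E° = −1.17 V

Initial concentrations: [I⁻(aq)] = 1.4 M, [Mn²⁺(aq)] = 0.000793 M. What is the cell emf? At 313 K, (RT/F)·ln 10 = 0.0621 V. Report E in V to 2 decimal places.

+1.81 V

Since E°(I₂/I⁻) > E°(Mn²⁺/Mn), I₂/I⁻ serves as the cathode.
E°cell = +0.55 − (−1.17) = +1.72 V, with n = 2 electrons transferred.
Balancing gives I2(s) + Mn(s) → 2 I⁻(aq) + Mn²⁺(aq); hence Q = [I⁻(aq)]^2·[Mn²⁺(aq)] = 0.00155 (log Q = −2.808).
E = E° − (0.0621/n)·log Q = +1.72 − (0.0621/2)(−2.808) = +1.81 V.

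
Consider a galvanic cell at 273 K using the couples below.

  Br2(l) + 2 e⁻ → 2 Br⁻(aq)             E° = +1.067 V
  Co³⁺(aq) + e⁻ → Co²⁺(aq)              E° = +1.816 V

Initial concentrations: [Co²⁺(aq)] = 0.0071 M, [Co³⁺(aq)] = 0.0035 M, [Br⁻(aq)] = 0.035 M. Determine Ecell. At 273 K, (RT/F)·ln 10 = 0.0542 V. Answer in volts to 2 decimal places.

The Co³⁺/Co²⁺ couple has the more positive E°, so it is the cathode; Br₂/Br⁻ is the anode.
The standard potential is +1.816 − (+1.067) = +0.749 V and the balanced reaction transfers n = 2 electrons.
The balanced reaction is 2 Co³⁺(aq) + 2 Br⁻(aq) → 2 Co²⁺(aq) + Br2(l), so Q = [Co²⁺(aq)]^2 / ([Co³⁺(aq)]^2·[Br⁻(aq)]^2) = 3.36×10^3 and log Q = 3.526.
By the Nernst equation, E = +0.749 − (0.0542/2)·(3.526) = +0.65 V.

+0.65 V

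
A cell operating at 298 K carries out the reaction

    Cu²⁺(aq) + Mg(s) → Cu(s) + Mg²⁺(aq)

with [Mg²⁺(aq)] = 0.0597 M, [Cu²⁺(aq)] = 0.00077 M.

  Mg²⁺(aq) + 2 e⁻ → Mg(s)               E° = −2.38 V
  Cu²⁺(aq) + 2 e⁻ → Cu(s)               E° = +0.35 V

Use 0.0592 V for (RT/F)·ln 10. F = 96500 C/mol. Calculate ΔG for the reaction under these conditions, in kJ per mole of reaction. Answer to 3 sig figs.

The standard cell potential is +0.35 − (−2.38) = +2.73 V, with n = 2 electrons in the balanced equation.
The reaction quotient is [Mg²⁺(aq)] / [Cu²⁺(aq)] = 77.5; by Nernst, E = +2.73 − (0.0592/2)(1.889) = +2.6741 V.
ΔG = −nFE = −(2)(96500)(+2.6741) J/mol = −516 kJ/mol.

−516 kJ/mol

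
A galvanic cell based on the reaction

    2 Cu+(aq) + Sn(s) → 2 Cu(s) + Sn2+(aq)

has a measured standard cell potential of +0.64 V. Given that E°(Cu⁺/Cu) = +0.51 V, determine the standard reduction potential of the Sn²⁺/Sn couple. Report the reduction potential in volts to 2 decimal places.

−0.13 V

In the reaction as written the Cu⁺/Cu couple is reduced (cathode) and Sn²⁺/Sn is oxidized (anode), so E°cell = E°(Cu⁺/Cu) − E°(Sn²⁺/Sn).
E°(Sn²⁺/Sn) = E°(cathode) − E°cell = +0.51 − (+0.64) = −0.13 V.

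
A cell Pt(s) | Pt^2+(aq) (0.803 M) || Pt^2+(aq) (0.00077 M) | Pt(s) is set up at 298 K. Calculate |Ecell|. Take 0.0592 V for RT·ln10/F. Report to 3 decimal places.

0.089 V

For a concentration cell E°cell = 0, since both electrodes use the same couple.
The compartment with the higher Pt^2+(aq) concentration (0.803 M) acts as the cathode; ions are reduced there and produced at the dilute (0.00077 M) anode.
With n = 2, Ecell = −(0.0592/2)·log([dilute]/[conc]) = −(0.0592/2)·log(0.00077/0.803) = +0.089 V.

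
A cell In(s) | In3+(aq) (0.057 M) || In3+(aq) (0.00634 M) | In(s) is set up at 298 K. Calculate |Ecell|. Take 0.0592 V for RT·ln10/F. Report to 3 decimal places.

For a concentration cell E°cell = 0, since both electrodes use the same couple.
The compartment with the higher In3+(aq) concentration (0.057 M) acts as the cathode; ions are reduced there and produced at the dilute (0.00634 M) anode.
With n = 3, Ecell = −(0.0592/3)·log([dilute]/[conc]) = −(0.0592/3)·log(0.00634/0.057) = +0.019 V.

0.019 V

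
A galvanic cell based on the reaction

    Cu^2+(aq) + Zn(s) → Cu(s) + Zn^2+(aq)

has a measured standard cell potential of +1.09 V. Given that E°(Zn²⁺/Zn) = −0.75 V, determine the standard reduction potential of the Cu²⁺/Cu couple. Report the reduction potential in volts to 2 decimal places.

In the reaction as written the Cu²⁺/Cu couple is reduced (cathode) and Zn²⁺/Zn is oxidized (anode), so E°cell = E°(Cu²⁺/Cu) − E°(Zn²⁺/Zn).
E°(Cu²⁺/Cu) = E°cell + E°(anode) = +1.09 + (−0.75) = +0.34 V.

+0.34 V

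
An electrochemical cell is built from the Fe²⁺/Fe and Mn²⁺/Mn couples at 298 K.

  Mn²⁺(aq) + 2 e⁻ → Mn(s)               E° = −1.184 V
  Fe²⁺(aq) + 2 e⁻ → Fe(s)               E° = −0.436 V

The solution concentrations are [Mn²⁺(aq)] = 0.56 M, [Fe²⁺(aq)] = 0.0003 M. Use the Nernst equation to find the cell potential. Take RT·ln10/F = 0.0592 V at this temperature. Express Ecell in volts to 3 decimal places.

The Fe²⁺/Fe couple has the more positive E°, so it is the cathode; Mn²⁺/Mn is the anode.
E°cell = E°cat − E°an = −0.436 − (−1.184) = +0.748 V; n = 2.
Balancing gives Fe²⁺(aq) + Mn(s) → Fe(s) + Mn²⁺(aq); hence Q = [Mn²⁺(aq)] / [Fe²⁺(aq)] = 1.87×10^3 (log Q = 3.271).
E = E° − (0.0592/n)·log Q = +0.748 − (0.0592/2)(3.271) = +0.651 V.

+0.651 V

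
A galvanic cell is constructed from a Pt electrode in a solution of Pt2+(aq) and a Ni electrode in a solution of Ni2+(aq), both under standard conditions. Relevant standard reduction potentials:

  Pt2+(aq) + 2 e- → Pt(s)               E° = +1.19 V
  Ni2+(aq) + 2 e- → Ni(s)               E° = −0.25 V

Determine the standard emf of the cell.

The Pt²⁺/Pt couple has the higher E°, so Pt ion is reduced (cathode) and Ni is oxidized (anode).
E°cell = E°(cathode) − E°(anode) = +1.19 − (−0.25) = +1.44 V.

+1.44 V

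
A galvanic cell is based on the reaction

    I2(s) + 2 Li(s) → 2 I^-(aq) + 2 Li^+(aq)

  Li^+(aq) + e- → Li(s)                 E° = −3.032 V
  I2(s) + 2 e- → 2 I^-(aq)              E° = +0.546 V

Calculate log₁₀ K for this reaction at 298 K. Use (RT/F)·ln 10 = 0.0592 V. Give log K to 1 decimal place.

The I₂/I⁻ couple is reduced (cathode); E°cell = +0.546 − (−3.032) = +3.578 V with n = 2.
At equilibrium E = 0, so log K = nE°cell / 0.0592 = (2)(+3.578) / 0.0592 = 120.9.

log K = 120.9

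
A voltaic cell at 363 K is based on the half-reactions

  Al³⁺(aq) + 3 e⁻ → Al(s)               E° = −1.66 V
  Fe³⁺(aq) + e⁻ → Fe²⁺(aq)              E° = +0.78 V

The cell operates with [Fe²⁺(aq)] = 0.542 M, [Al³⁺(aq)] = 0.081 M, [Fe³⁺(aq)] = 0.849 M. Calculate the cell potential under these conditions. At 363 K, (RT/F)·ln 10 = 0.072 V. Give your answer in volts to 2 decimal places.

+2.48 V

The Fe³⁺/Fe²⁺ couple has the more positive E°, so it is the cathode; Al³⁺/Al is the anode.
E°cell = E°cat − E°an = +0.78 − (−1.66) = +2.44 V; n = 3.
Balancing gives 3 Fe³⁺(aq) + Al(s) → 3 Fe²⁺(aq) + Al³⁺(aq); hence Q = ([Fe²⁺(aq)]^3·[Al³⁺(aq)]) / [Fe³⁺(aq)]^3 = 0.0211 (log Q = −1.676).
E = E° − (0.072/n)·log Q = +2.44 − (0.072/3)(−1.676) = +2.48 V.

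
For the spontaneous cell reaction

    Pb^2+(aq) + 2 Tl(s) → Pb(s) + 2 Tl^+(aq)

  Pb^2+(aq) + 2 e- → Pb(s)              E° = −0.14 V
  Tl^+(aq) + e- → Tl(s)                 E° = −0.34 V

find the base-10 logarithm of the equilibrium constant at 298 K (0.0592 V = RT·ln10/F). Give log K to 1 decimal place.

log K = 6.8

The Pb²⁺/Pb couple is reduced (cathode); E°cell = −0.14 − (−0.34) = +0.20 V with n = 2.
At equilibrium E = 0, so log K = nE°cell / 0.0592 = (2)(+0.20) / 0.0592 = 6.8.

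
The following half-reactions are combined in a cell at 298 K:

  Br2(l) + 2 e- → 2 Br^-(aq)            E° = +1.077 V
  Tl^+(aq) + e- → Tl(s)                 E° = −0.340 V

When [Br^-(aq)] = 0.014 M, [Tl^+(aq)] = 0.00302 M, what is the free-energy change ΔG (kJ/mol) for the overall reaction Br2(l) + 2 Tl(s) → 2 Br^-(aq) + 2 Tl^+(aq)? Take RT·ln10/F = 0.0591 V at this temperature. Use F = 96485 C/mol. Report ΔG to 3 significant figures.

−323 kJ/mol

The standard cell potential is +1.077 − (−0.340) = +1.417 V, with n = 2 electrons in the balanced equation.
The reaction quotient is [Br^-(aq)]^2·[Tl^+(aq)]^2 = 1.79×10^−9; by Nernst, E = +1.417 − (0.0591/2)(−8.748) = +1.6755 V.
Finally ΔG = −nFE = −(2)(96485 C/mol)(+1.6755 V) = −323 kJ/mol.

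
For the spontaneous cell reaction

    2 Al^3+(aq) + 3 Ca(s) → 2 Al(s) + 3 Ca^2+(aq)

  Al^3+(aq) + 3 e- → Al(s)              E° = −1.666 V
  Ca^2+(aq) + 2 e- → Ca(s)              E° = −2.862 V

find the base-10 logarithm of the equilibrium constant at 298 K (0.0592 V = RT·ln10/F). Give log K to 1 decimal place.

The Al³⁺/Al couple is reduced (cathode); E°cell = −1.666 − (−2.862) = +1.196 V with n = 6.
At equilibrium E = 0, so log K = nE°cell / 0.0592 = (6)(+1.196) / 0.0592 = 121.2.

log K = 121.2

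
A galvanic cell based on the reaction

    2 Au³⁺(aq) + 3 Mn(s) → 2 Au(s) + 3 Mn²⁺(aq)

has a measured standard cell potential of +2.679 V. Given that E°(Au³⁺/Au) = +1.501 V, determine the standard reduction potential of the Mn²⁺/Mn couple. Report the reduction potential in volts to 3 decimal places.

In the reaction as written the Au³⁺/Au couple is reduced (cathode) and Mn²⁺/Mn is oxidized (anode), so E°cell = E°(Au³⁺/Au) − E°(Mn²⁺/Mn).
E°(Mn²⁺/Mn) = E°(cathode) − E°cell = +1.501 − (+2.679) = −1.178 V.

−1.178 V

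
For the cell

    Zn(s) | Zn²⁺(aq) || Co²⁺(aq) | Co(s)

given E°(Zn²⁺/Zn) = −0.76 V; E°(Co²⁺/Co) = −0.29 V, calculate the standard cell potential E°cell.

By convention the left-hand electrode in cell notation is the anode (oxidation) and the right-hand electrode is the cathode (reduction).
E°cell = E°(right) − E°(left) = −0.29 − (−0.76) = +0.47 V.

+0.47 V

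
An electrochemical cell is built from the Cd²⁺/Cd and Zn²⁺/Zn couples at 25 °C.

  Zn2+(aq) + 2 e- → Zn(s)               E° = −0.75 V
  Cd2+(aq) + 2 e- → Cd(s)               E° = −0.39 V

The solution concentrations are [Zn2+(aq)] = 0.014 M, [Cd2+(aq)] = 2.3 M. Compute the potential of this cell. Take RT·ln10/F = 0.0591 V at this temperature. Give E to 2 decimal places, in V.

Since E°(Cd²⁺/Cd) > E°(Zn²⁺/Zn), Cd²⁺/Cd serves as the cathode.
E°cell = −0.39 − (−0.75) = +0.36 V, with n = 2 electrons transferred.
The balanced reaction is Cd2+(aq) + Zn(s) → Cd(s) + Zn2+(aq), so Q = [Zn2+(aq)] / [Cd2+(aq)] = 0.00609 and log Q = −2.216.
E = E° − (0.0591/n)·log Q = +0.36 − (0.0591/2)(−2.216) = +0.43 V.

+0.43 V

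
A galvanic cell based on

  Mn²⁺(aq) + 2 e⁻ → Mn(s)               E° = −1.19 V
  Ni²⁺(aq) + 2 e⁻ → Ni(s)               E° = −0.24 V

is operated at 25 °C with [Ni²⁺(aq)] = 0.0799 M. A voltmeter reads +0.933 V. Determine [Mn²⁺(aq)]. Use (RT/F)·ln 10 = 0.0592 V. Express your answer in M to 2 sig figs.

The Ni²⁺/Ni couple has the larger reduction potential, so it is the cathode: E°cell = −0.24 − (−1.19) = +0.95 V and n = 2.
Rearranging E = E° − (0.0592/n)·log Q gives log Q = 2(+0.95 − (+0.933))/0.0592 = 0.574.
Balancing electrons gives Ni²⁺(aq) + Mn(s) → Ni(s) + Mn²⁺(aq); thus Q = [Mn²⁺(aq)] / [Ni²⁺(aq)].
Solving for the unknown gives log [Mn²⁺(aq)] = −0.523, so [Mn²⁺(aq)] ≈ 0.30 M.

0.30 M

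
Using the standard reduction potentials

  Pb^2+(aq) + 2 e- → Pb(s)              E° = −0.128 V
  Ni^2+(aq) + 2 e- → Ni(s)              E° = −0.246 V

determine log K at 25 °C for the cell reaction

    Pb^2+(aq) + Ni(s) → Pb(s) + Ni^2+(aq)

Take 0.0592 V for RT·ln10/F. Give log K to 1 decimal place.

log K = 4.0

The Pb²⁺/Pb couple is reduced (cathode); E°cell = −0.128 − (−0.246) = +0.118 V with n = 2.
At equilibrium E = 0, so log K = nE°cell / 0.0592 = (2)(+0.118) / 0.0592 = 4.0.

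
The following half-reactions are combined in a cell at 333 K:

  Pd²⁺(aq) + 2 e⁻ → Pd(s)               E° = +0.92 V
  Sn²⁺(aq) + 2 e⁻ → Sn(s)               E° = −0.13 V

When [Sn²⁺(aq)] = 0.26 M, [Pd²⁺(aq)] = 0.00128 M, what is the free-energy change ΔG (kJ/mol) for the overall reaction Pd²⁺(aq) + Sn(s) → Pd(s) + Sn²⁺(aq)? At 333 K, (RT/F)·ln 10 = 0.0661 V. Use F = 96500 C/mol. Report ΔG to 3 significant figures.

−188 kJ/mol

E°cell = +0.92 − (−0.13) = +1.05 V; the balanced reaction transfers n = 2 electrons.
The reaction quotient is [Sn²⁺(aq)] / [Pd²⁺(aq)] = 203; by Nernst, E = +1.05 − (0.0661/2)(2.308) = +0.9737 V.
Then ΔG = −nFE = −2 × 96500 × +0.9737 J/mol = −188 kJ/mol.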